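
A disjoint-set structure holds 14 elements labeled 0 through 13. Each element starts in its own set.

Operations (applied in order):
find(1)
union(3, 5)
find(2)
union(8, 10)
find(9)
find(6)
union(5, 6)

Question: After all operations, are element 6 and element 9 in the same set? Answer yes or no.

Answer: no

Derivation:
Step 1: find(1) -> no change; set of 1 is {1}
Step 2: union(3, 5) -> merged; set of 3 now {3, 5}
Step 3: find(2) -> no change; set of 2 is {2}
Step 4: union(8, 10) -> merged; set of 8 now {8, 10}
Step 5: find(9) -> no change; set of 9 is {9}
Step 6: find(6) -> no change; set of 6 is {6}
Step 7: union(5, 6) -> merged; set of 5 now {3, 5, 6}
Set of 6: {3, 5, 6}; 9 is not a member.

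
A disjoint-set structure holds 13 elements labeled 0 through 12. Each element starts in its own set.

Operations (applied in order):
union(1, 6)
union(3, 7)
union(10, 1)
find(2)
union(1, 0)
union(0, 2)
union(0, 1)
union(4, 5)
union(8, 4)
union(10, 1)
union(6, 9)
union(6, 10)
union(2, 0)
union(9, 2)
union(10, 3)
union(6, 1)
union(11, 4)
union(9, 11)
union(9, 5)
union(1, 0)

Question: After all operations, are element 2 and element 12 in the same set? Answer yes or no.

Answer: no

Derivation:
Step 1: union(1, 6) -> merged; set of 1 now {1, 6}
Step 2: union(3, 7) -> merged; set of 3 now {3, 7}
Step 3: union(10, 1) -> merged; set of 10 now {1, 6, 10}
Step 4: find(2) -> no change; set of 2 is {2}
Step 5: union(1, 0) -> merged; set of 1 now {0, 1, 6, 10}
Step 6: union(0, 2) -> merged; set of 0 now {0, 1, 2, 6, 10}
Step 7: union(0, 1) -> already same set; set of 0 now {0, 1, 2, 6, 10}
Step 8: union(4, 5) -> merged; set of 4 now {4, 5}
Step 9: union(8, 4) -> merged; set of 8 now {4, 5, 8}
Step 10: union(10, 1) -> already same set; set of 10 now {0, 1, 2, 6, 10}
Step 11: union(6, 9) -> merged; set of 6 now {0, 1, 2, 6, 9, 10}
Step 12: union(6, 10) -> already same set; set of 6 now {0, 1, 2, 6, 9, 10}
Step 13: union(2, 0) -> already same set; set of 2 now {0, 1, 2, 6, 9, 10}
Step 14: union(9, 2) -> already same set; set of 9 now {0, 1, 2, 6, 9, 10}
Step 15: union(10, 3) -> merged; set of 10 now {0, 1, 2, 3, 6, 7, 9, 10}
Step 16: union(6, 1) -> already same set; set of 6 now {0, 1, 2, 3, 6, 7, 9, 10}
Step 17: union(11, 4) -> merged; set of 11 now {4, 5, 8, 11}
Step 18: union(9, 11) -> merged; set of 9 now {0, 1, 2, 3, 4, 5, 6, 7, 8, 9, 10, 11}
Step 19: union(9, 5) -> already same set; set of 9 now {0, 1, 2, 3, 4, 5, 6, 7, 8, 9, 10, 11}
Step 20: union(1, 0) -> already same set; set of 1 now {0, 1, 2, 3, 4, 5, 6, 7, 8, 9, 10, 11}
Set of 2: {0, 1, 2, 3, 4, 5, 6, 7, 8, 9, 10, 11}; 12 is not a member.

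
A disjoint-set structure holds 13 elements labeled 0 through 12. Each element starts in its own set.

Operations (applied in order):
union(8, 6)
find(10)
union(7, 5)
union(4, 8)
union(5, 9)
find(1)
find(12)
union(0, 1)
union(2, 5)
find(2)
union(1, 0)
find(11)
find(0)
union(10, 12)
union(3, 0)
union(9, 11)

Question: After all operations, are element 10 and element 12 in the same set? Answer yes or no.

Answer: yes

Derivation:
Step 1: union(8, 6) -> merged; set of 8 now {6, 8}
Step 2: find(10) -> no change; set of 10 is {10}
Step 3: union(7, 5) -> merged; set of 7 now {5, 7}
Step 4: union(4, 8) -> merged; set of 4 now {4, 6, 8}
Step 5: union(5, 9) -> merged; set of 5 now {5, 7, 9}
Step 6: find(1) -> no change; set of 1 is {1}
Step 7: find(12) -> no change; set of 12 is {12}
Step 8: union(0, 1) -> merged; set of 0 now {0, 1}
Step 9: union(2, 5) -> merged; set of 2 now {2, 5, 7, 9}
Step 10: find(2) -> no change; set of 2 is {2, 5, 7, 9}
Step 11: union(1, 0) -> already same set; set of 1 now {0, 1}
Step 12: find(11) -> no change; set of 11 is {11}
Step 13: find(0) -> no change; set of 0 is {0, 1}
Step 14: union(10, 12) -> merged; set of 10 now {10, 12}
Step 15: union(3, 0) -> merged; set of 3 now {0, 1, 3}
Step 16: union(9, 11) -> merged; set of 9 now {2, 5, 7, 9, 11}
Set of 10: {10, 12}; 12 is a member.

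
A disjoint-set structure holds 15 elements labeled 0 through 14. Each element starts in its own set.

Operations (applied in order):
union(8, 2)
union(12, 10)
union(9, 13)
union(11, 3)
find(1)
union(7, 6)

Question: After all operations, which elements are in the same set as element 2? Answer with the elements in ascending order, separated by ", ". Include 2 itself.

Step 1: union(8, 2) -> merged; set of 8 now {2, 8}
Step 2: union(12, 10) -> merged; set of 12 now {10, 12}
Step 3: union(9, 13) -> merged; set of 9 now {9, 13}
Step 4: union(11, 3) -> merged; set of 11 now {3, 11}
Step 5: find(1) -> no change; set of 1 is {1}
Step 6: union(7, 6) -> merged; set of 7 now {6, 7}
Component of 2: {2, 8}

Answer: 2, 8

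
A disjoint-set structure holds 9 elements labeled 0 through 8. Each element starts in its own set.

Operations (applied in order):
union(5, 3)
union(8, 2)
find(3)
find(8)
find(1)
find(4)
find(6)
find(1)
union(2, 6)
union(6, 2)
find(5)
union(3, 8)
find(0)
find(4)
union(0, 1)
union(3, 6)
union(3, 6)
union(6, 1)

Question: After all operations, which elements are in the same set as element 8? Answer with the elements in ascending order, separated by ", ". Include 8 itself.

Step 1: union(5, 3) -> merged; set of 5 now {3, 5}
Step 2: union(8, 2) -> merged; set of 8 now {2, 8}
Step 3: find(3) -> no change; set of 3 is {3, 5}
Step 4: find(8) -> no change; set of 8 is {2, 8}
Step 5: find(1) -> no change; set of 1 is {1}
Step 6: find(4) -> no change; set of 4 is {4}
Step 7: find(6) -> no change; set of 6 is {6}
Step 8: find(1) -> no change; set of 1 is {1}
Step 9: union(2, 6) -> merged; set of 2 now {2, 6, 8}
Step 10: union(6, 2) -> already same set; set of 6 now {2, 6, 8}
Step 11: find(5) -> no change; set of 5 is {3, 5}
Step 12: union(3, 8) -> merged; set of 3 now {2, 3, 5, 6, 8}
Step 13: find(0) -> no change; set of 0 is {0}
Step 14: find(4) -> no change; set of 4 is {4}
Step 15: union(0, 1) -> merged; set of 0 now {0, 1}
Step 16: union(3, 6) -> already same set; set of 3 now {2, 3, 5, 6, 8}
Step 17: union(3, 6) -> already same set; set of 3 now {2, 3, 5, 6, 8}
Step 18: union(6, 1) -> merged; set of 6 now {0, 1, 2, 3, 5, 6, 8}
Component of 8: {0, 1, 2, 3, 5, 6, 8}

Answer: 0, 1, 2, 3, 5, 6, 8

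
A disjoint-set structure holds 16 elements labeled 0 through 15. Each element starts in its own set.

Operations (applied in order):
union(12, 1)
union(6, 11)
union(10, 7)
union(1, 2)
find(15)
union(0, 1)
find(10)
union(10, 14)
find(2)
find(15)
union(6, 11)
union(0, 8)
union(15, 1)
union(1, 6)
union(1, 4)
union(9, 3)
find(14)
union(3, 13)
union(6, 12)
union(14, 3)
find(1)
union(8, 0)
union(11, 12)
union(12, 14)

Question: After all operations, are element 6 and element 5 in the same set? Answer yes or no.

Answer: no

Derivation:
Step 1: union(12, 1) -> merged; set of 12 now {1, 12}
Step 2: union(6, 11) -> merged; set of 6 now {6, 11}
Step 3: union(10, 7) -> merged; set of 10 now {7, 10}
Step 4: union(1, 2) -> merged; set of 1 now {1, 2, 12}
Step 5: find(15) -> no change; set of 15 is {15}
Step 6: union(0, 1) -> merged; set of 0 now {0, 1, 2, 12}
Step 7: find(10) -> no change; set of 10 is {7, 10}
Step 8: union(10, 14) -> merged; set of 10 now {7, 10, 14}
Step 9: find(2) -> no change; set of 2 is {0, 1, 2, 12}
Step 10: find(15) -> no change; set of 15 is {15}
Step 11: union(6, 11) -> already same set; set of 6 now {6, 11}
Step 12: union(0, 8) -> merged; set of 0 now {0, 1, 2, 8, 12}
Step 13: union(15, 1) -> merged; set of 15 now {0, 1, 2, 8, 12, 15}
Step 14: union(1, 6) -> merged; set of 1 now {0, 1, 2, 6, 8, 11, 12, 15}
Step 15: union(1, 4) -> merged; set of 1 now {0, 1, 2, 4, 6, 8, 11, 12, 15}
Step 16: union(9, 3) -> merged; set of 9 now {3, 9}
Step 17: find(14) -> no change; set of 14 is {7, 10, 14}
Step 18: union(3, 13) -> merged; set of 3 now {3, 9, 13}
Step 19: union(6, 12) -> already same set; set of 6 now {0, 1, 2, 4, 6, 8, 11, 12, 15}
Step 20: union(14, 3) -> merged; set of 14 now {3, 7, 9, 10, 13, 14}
Step 21: find(1) -> no change; set of 1 is {0, 1, 2, 4, 6, 8, 11, 12, 15}
Step 22: union(8, 0) -> already same set; set of 8 now {0, 1, 2, 4, 6, 8, 11, 12, 15}
Step 23: union(11, 12) -> already same set; set of 11 now {0, 1, 2, 4, 6, 8, 11, 12, 15}
Step 24: union(12, 14) -> merged; set of 12 now {0, 1, 2, 3, 4, 6, 7, 8, 9, 10, 11, 12, 13, 14, 15}
Set of 6: {0, 1, 2, 3, 4, 6, 7, 8, 9, 10, 11, 12, 13, 14, 15}; 5 is not a member.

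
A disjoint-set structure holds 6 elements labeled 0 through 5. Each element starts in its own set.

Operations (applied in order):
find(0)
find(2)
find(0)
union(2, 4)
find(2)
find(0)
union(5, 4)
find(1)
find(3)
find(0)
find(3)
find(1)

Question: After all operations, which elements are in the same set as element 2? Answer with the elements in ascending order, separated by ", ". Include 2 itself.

Answer: 2, 4, 5

Derivation:
Step 1: find(0) -> no change; set of 0 is {0}
Step 2: find(2) -> no change; set of 2 is {2}
Step 3: find(0) -> no change; set of 0 is {0}
Step 4: union(2, 4) -> merged; set of 2 now {2, 4}
Step 5: find(2) -> no change; set of 2 is {2, 4}
Step 6: find(0) -> no change; set of 0 is {0}
Step 7: union(5, 4) -> merged; set of 5 now {2, 4, 5}
Step 8: find(1) -> no change; set of 1 is {1}
Step 9: find(3) -> no change; set of 3 is {3}
Step 10: find(0) -> no change; set of 0 is {0}
Step 11: find(3) -> no change; set of 3 is {3}
Step 12: find(1) -> no change; set of 1 is {1}
Component of 2: {2, 4, 5}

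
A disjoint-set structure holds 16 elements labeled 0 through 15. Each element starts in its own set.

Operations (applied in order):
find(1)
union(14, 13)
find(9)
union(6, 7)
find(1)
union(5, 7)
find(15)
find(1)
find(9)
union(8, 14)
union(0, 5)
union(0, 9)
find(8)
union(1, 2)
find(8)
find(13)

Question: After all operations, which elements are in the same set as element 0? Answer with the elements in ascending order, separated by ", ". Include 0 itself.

Answer: 0, 5, 6, 7, 9

Derivation:
Step 1: find(1) -> no change; set of 1 is {1}
Step 2: union(14, 13) -> merged; set of 14 now {13, 14}
Step 3: find(9) -> no change; set of 9 is {9}
Step 4: union(6, 7) -> merged; set of 6 now {6, 7}
Step 5: find(1) -> no change; set of 1 is {1}
Step 6: union(5, 7) -> merged; set of 5 now {5, 6, 7}
Step 7: find(15) -> no change; set of 15 is {15}
Step 8: find(1) -> no change; set of 1 is {1}
Step 9: find(9) -> no change; set of 9 is {9}
Step 10: union(8, 14) -> merged; set of 8 now {8, 13, 14}
Step 11: union(0, 5) -> merged; set of 0 now {0, 5, 6, 7}
Step 12: union(0, 9) -> merged; set of 0 now {0, 5, 6, 7, 9}
Step 13: find(8) -> no change; set of 8 is {8, 13, 14}
Step 14: union(1, 2) -> merged; set of 1 now {1, 2}
Step 15: find(8) -> no change; set of 8 is {8, 13, 14}
Step 16: find(13) -> no change; set of 13 is {8, 13, 14}
Component of 0: {0, 5, 6, 7, 9}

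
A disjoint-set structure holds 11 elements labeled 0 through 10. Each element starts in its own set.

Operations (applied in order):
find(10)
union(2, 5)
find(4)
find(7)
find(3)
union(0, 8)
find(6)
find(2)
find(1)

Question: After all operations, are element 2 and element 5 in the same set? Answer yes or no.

Step 1: find(10) -> no change; set of 10 is {10}
Step 2: union(2, 5) -> merged; set of 2 now {2, 5}
Step 3: find(4) -> no change; set of 4 is {4}
Step 4: find(7) -> no change; set of 7 is {7}
Step 5: find(3) -> no change; set of 3 is {3}
Step 6: union(0, 8) -> merged; set of 0 now {0, 8}
Step 7: find(6) -> no change; set of 6 is {6}
Step 8: find(2) -> no change; set of 2 is {2, 5}
Step 9: find(1) -> no change; set of 1 is {1}
Set of 2: {2, 5}; 5 is a member.

Answer: yes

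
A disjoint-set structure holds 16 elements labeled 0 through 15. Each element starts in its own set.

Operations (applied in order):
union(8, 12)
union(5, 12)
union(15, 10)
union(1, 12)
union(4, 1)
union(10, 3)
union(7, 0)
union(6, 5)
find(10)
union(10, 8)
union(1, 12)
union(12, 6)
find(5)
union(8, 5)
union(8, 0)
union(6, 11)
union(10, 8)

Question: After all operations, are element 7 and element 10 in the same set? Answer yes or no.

Step 1: union(8, 12) -> merged; set of 8 now {8, 12}
Step 2: union(5, 12) -> merged; set of 5 now {5, 8, 12}
Step 3: union(15, 10) -> merged; set of 15 now {10, 15}
Step 4: union(1, 12) -> merged; set of 1 now {1, 5, 8, 12}
Step 5: union(4, 1) -> merged; set of 4 now {1, 4, 5, 8, 12}
Step 6: union(10, 3) -> merged; set of 10 now {3, 10, 15}
Step 7: union(7, 0) -> merged; set of 7 now {0, 7}
Step 8: union(6, 5) -> merged; set of 6 now {1, 4, 5, 6, 8, 12}
Step 9: find(10) -> no change; set of 10 is {3, 10, 15}
Step 10: union(10, 8) -> merged; set of 10 now {1, 3, 4, 5, 6, 8, 10, 12, 15}
Step 11: union(1, 12) -> already same set; set of 1 now {1, 3, 4, 5, 6, 8, 10, 12, 15}
Step 12: union(12, 6) -> already same set; set of 12 now {1, 3, 4, 5, 6, 8, 10, 12, 15}
Step 13: find(5) -> no change; set of 5 is {1, 3, 4, 5, 6, 8, 10, 12, 15}
Step 14: union(8, 5) -> already same set; set of 8 now {1, 3, 4, 5, 6, 8, 10, 12, 15}
Step 15: union(8, 0) -> merged; set of 8 now {0, 1, 3, 4, 5, 6, 7, 8, 10, 12, 15}
Step 16: union(6, 11) -> merged; set of 6 now {0, 1, 3, 4, 5, 6, 7, 8, 10, 11, 12, 15}
Step 17: union(10, 8) -> already same set; set of 10 now {0, 1, 3, 4, 5, 6, 7, 8, 10, 11, 12, 15}
Set of 7: {0, 1, 3, 4, 5, 6, 7, 8, 10, 11, 12, 15}; 10 is a member.

Answer: yes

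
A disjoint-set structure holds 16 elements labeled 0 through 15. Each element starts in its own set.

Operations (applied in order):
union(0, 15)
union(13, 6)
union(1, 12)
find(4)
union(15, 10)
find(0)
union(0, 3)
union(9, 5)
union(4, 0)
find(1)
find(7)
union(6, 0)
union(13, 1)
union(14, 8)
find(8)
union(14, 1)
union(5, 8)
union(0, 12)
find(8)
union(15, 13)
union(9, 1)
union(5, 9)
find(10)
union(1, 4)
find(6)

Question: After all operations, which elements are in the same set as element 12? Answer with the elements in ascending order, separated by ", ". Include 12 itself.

Step 1: union(0, 15) -> merged; set of 0 now {0, 15}
Step 2: union(13, 6) -> merged; set of 13 now {6, 13}
Step 3: union(1, 12) -> merged; set of 1 now {1, 12}
Step 4: find(4) -> no change; set of 4 is {4}
Step 5: union(15, 10) -> merged; set of 15 now {0, 10, 15}
Step 6: find(0) -> no change; set of 0 is {0, 10, 15}
Step 7: union(0, 3) -> merged; set of 0 now {0, 3, 10, 15}
Step 8: union(9, 5) -> merged; set of 9 now {5, 9}
Step 9: union(4, 0) -> merged; set of 4 now {0, 3, 4, 10, 15}
Step 10: find(1) -> no change; set of 1 is {1, 12}
Step 11: find(7) -> no change; set of 7 is {7}
Step 12: union(6, 0) -> merged; set of 6 now {0, 3, 4, 6, 10, 13, 15}
Step 13: union(13, 1) -> merged; set of 13 now {0, 1, 3, 4, 6, 10, 12, 13, 15}
Step 14: union(14, 8) -> merged; set of 14 now {8, 14}
Step 15: find(8) -> no change; set of 8 is {8, 14}
Step 16: union(14, 1) -> merged; set of 14 now {0, 1, 3, 4, 6, 8, 10, 12, 13, 14, 15}
Step 17: union(5, 8) -> merged; set of 5 now {0, 1, 3, 4, 5, 6, 8, 9, 10, 12, 13, 14, 15}
Step 18: union(0, 12) -> already same set; set of 0 now {0, 1, 3, 4, 5, 6, 8, 9, 10, 12, 13, 14, 15}
Step 19: find(8) -> no change; set of 8 is {0, 1, 3, 4, 5, 6, 8, 9, 10, 12, 13, 14, 15}
Step 20: union(15, 13) -> already same set; set of 15 now {0, 1, 3, 4, 5, 6, 8, 9, 10, 12, 13, 14, 15}
Step 21: union(9, 1) -> already same set; set of 9 now {0, 1, 3, 4, 5, 6, 8, 9, 10, 12, 13, 14, 15}
Step 22: union(5, 9) -> already same set; set of 5 now {0, 1, 3, 4, 5, 6, 8, 9, 10, 12, 13, 14, 15}
Step 23: find(10) -> no change; set of 10 is {0, 1, 3, 4, 5, 6, 8, 9, 10, 12, 13, 14, 15}
Step 24: union(1, 4) -> already same set; set of 1 now {0, 1, 3, 4, 5, 6, 8, 9, 10, 12, 13, 14, 15}
Step 25: find(6) -> no change; set of 6 is {0, 1, 3, 4, 5, 6, 8, 9, 10, 12, 13, 14, 15}
Component of 12: {0, 1, 3, 4, 5, 6, 8, 9, 10, 12, 13, 14, 15}

Answer: 0, 1, 3, 4, 5, 6, 8, 9, 10, 12, 13, 14, 15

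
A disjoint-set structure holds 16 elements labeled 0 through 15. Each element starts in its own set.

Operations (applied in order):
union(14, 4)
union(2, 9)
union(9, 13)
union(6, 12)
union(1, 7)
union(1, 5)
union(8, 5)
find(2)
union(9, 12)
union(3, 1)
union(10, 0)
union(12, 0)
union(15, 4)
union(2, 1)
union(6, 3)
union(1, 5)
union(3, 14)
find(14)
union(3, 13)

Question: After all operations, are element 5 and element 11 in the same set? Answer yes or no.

Answer: no

Derivation:
Step 1: union(14, 4) -> merged; set of 14 now {4, 14}
Step 2: union(2, 9) -> merged; set of 2 now {2, 9}
Step 3: union(9, 13) -> merged; set of 9 now {2, 9, 13}
Step 4: union(6, 12) -> merged; set of 6 now {6, 12}
Step 5: union(1, 7) -> merged; set of 1 now {1, 7}
Step 6: union(1, 5) -> merged; set of 1 now {1, 5, 7}
Step 7: union(8, 5) -> merged; set of 8 now {1, 5, 7, 8}
Step 8: find(2) -> no change; set of 2 is {2, 9, 13}
Step 9: union(9, 12) -> merged; set of 9 now {2, 6, 9, 12, 13}
Step 10: union(3, 1) -> merged; set of 3 now {1, 3, 5, 7, 8}
Step 11: union(10, 0) -> merged; set of 10 now {0, 10}
Step 12: union(12, 0) -> merged; set of 12 now {0, 2, 6, 9, 10, 12, 13}
Step 13: union(15, 4) -> merged; set of 15 now {4, 14, 15}
Step 14: union(2, 1) -> merged; set of 2 now {0, 1, 2, 3, 5, 6, 7, 8, 9, 10, 12, 13}
Step 15: union(6, 3) -> already same set; set of 6 now {0, 1, 2, 3, 5, 6, 7, 8, 9, 10, 12, 13}
Step 16: union(1, 5) -> already same set; set of 1 now {0, 1, 2, 3, 5, 6, 7, 8, 9, 10, 12, 13}
Step 17: union(3, 14) -> merged; set of 3 now {0, 1, 2, 3, 4, 5, 6, 7, 8, 9, 10, 12, 13, 14, 15}
Step 18: find(14) -> no change; set of 14 is {0, 1, 2, 3, 4, 5, 6, 7, 8, 9, 10, 12, 13, 14, 15}
Step 19: union(3, 13) -> already same set; set of 3 now {0, 1, 2, 3, 4, 5, 6, 7, 8, 9, 10, 12, 13, 14, 15}
Set of 5: {0, 1, 2, 3, 4, 5, 6, 7, 8, 9, 10, 12, 13, 14, 15}; 11 is not a member.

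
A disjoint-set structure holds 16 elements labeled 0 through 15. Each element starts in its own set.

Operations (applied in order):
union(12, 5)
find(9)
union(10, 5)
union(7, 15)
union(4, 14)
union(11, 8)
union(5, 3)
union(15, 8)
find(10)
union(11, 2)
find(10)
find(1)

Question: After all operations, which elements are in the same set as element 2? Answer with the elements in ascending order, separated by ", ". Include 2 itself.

Answer: 2, 7, 8, 11, 15

Derivation:
Step 1: union(12, 5) -> merged; set of 12 now {5, 12}
Step 2: find(9) -> no change; set of 9 is {9}
Step 3: union(10, 5) -> merged; set of 10 now {5, 10, 12}
Step 4: union(7, 15) -> merged; set of 7 now {7, 15}
Step 5: union(4, 14) -> merged; set of 4 now {4, 14}
Step 6: union(11, 8) -> merged; set of 11 now {8, 11}
Step 7: union(5, 3) -> merged; set of 5 now {3, 5, 10, 12}
Step 8: union(15, 8) -> merged; set of 15 now {7, 8, 11, 15}
Step 9: find(10) -> no change; set of 10 is {3, 5, 10, 12}
Step 10: union(11, 2) -> merged; set of 11 now {2, 7, 8, 11, 15}
Step 11: find(10) -> no change; set of 10 is {3, 5, 10, 12}
Step 12: find(1) -> no change; set of 1 is {1}
Component of 2: {2, 7, 8, 11, 15}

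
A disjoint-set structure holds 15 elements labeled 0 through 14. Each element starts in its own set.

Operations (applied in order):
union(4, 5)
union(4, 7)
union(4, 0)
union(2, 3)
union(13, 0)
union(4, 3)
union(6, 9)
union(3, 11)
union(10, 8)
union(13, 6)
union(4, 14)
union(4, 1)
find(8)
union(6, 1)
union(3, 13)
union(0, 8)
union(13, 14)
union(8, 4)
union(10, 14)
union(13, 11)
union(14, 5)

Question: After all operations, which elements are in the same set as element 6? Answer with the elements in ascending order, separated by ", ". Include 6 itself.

Step 1: union(4, 5) -> merged; set of 4 now {4, 5}
Step 2: union(4, 7) -> merged; set of 4 now {4, 5, 7}
Step 3: union(4, 0) -> merged; set of 4 now {0, 4, 5, 7}
Step 4: union(2, 3) -> merged; set of 2 now {2, 3}
Step 5: union(13, 0) -> merged; set of 13 now {0, 4, 5, 7, 13}
Step 6: union(4, 3) -> merged; set of 4 now {0, 2, 3, 4, 5, 7, 13}
Step 7: union(6, 9) -> merged; set of 6 now {6, 9}
Step 8: union(3, 11) -> merged; set of 3 now {0, 2, 3, 4, 5, 7, 11, 13}
Step 9: union(10, 8) -> merged; set of 10 now {8, 10}
Step 10: union(13, 6) -> merged; set of 13 now {0, 2, 3, 4, 5, 6, 7, 9, 11, 13}
Step 11: union(4, 14) -> merged; set of 4 now {0, 2, 3, 4, 5, 6, 7, 9, 11, 13, 14}
Step 12: union(4, 1) -> merged; set of 4 now {0, 1, 2, 3, 4, 5, 6, 7, 9, 11, 13, 14}
Step 13: find(8) -> no change; set of 8 is {8, 10}
Step 14: union(6, 1) -> already same set; set of 6 now {0, 1, 2, 3, 4, 5, 6, 7, 9, 11, 13, 14}
Step 15: union(3, 13) -> already same set; set of 3 now {0, 1, 2, 3, 4, 5, 6, 7, 9, 11, 13, 14}
Step 16: union(0, 8) -> merged; set of 0 now {0, 1, 2, 3, 4, 5, 6, 7, 8, 9, 10, 11, 13, 14}
Step 17: union(13, 14) -> already same set; set of 13 now {0, 1, 2, 3, 4, 5, 6, 7, 8, 9, 10, 11, 13, 14}
Step 18: union(8, 4) -> already same set; set of 8 now {0, 1, 2, 3, 4, 5, 6, 7, 8, 9, 10, 11, 13, 14}
Step 19: union(10, 14) -> already same set; set of 10 now {0, 1, 2, 3, 4, 5, 6, 7, 8, 9, 10, 11, 13, 14}
Step 20: union(13, 11) -> already same set; set of 13 now {0, 1, 2, 3, 4, 5, 6, 7, 8, 9, 10, 11, 13, 14}
Step 21: union(14, 5) -> already same set; set of 14 now {0, 1, 2, 3, 4, 5, 6, 7, 8, 9, 10, 11, 13, 14}
Component of 6: {0, 1, 2, 3, 4, 5, 6, 7, 8, 9, 10, 11, 13, 14}

Answer: 0, 1, 2, 3, 4, 5, 6, 7, 8, 9, 10, 11, 13, 14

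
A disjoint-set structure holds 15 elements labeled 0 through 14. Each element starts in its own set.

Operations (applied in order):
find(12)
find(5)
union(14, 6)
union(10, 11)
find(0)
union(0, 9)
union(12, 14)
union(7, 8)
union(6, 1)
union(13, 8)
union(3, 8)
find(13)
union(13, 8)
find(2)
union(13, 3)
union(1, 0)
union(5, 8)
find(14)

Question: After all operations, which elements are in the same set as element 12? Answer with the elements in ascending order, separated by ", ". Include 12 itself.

Step 1: find(12) -> no change; set of 12 is {12}
Step 2: find(5) -> no change; set of 5 is {5}
Step 3: union(14, 6) -> merged; set of 14 now {6, 14}
Step 4: union(10, 11) -> merged; set of 10 now {10, 11}
Step 5: find(0) -> no change; set of 0 is {0}
Step 6: union(0, 9) -> merged; set of 0 now {0, 9}
Step 7: union(12, 14) -> merged; set of 12 now {6, 12, 14}
Step 8: union(7, 8) -> merged; set of 7 now {7, 8}
Step 9: union(6, 1) -> merged; set of 6 now {1, 6, 12, 14}
Step 10: union(13, 8) -> merged; set of 13 now {7, 8, 13}
Step 11: union(3, 8) -> merged; set of 3 now {3, 7, 8, 13}
Step 12: find(13) -> no change; set of 13 is {3, 7, 8, 13}
Step 13: union(13, 8) -> already same set; set of 13 now {3, 7, 8, 13}
Step 14: find(2) -> no change; set of 2 is {2}
Step 15: union(13, 3) -> already same set; set of 13 now {3, 7, 8, 13}
Step 16: union(1, 0) -> merged; set of 1 now {0, 1, 6, 9, 12, 14}
Step 17: union(5, 8) -> merged; set of 5 now {3, 5, 7, 8, 13}
Step 18: find(14) -> no change; set of 14 is {0, 1, 6, 9, 12, 14}
Component of 12: {0, 1, 6, 9, 12, 14}

Answer: 0, 1, 6, 9, 12, 14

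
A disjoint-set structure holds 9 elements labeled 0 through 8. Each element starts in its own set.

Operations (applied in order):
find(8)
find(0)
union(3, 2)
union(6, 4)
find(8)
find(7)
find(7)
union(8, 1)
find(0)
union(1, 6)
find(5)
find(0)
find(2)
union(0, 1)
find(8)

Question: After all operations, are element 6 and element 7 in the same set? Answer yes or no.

Step 1: find(8) -> no change; set of 8 is {8}
Step 2: find(0) -> no change; set of 0 is {0}
Step 3: union(3, 2) -> merged; set of 3 now {2, 3}
Step 4: union(6, 4) -> merged; set of 6 now {4, 6}
Step 5: find(8) -> no change; set of 8 is {8}
Step 6: find(7) -> no change; set of 7 is {7}
Step 7: find(7) -> no change; set of 7 is {7}
Step 8: union(8, 1) -> merged; set of 8 now {1, 8}
Step 9: find(0) -> no change; set of 0 is {0}
Step 10: union(1, 6) -> merged; set of 1 now {1, 4, 6, 8}
Step 11: find(5) -> no change; set of 5 is {5}
Step 12: find(0) -> no change; set of 0 is {0}
Step 13: find(2) -> no change; set of 2 is {2, 3}
Step 14: union(0, 1) -> merged; set of 0 now {0, 1, 4, 6, 8}
Step 15: find(8) -> no change; set of 8 is {0, 1, 4, 6, 8}
Set of 6: {0, 1, 4, 6, 8}; 7 is not a member.

Answer: no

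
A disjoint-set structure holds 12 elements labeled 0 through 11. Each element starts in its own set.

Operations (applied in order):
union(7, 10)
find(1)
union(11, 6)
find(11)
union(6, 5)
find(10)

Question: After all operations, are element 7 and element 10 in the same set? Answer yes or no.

Answer: yes

Derivation:
Step 1: union(7, 10) -> merged; set of 7 now {7, 10}
Step 2: find(1) -> no change; set of 1 is {1}
Step 3: union(11, 6) -> merged; set of 11 now {6, 11}
Step 4: find(11) -> no change; set of 11 is {6, 11}
Step 5: union(6, 5) -> merged; set of 6 now {5, 6, 11}
Step 6: find(10) -> no change; set of 10 is {7, 10}
Set of 7: {7, 10}; 10 is a member.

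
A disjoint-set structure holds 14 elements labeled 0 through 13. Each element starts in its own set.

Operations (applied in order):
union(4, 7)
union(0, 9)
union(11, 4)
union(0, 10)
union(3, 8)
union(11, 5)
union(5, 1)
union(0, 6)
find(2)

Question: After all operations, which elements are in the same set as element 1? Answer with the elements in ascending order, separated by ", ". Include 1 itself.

Answer: 1, 4, 5, 7, 11

Derivation:
Step 1: union(4, 7) -> merged; set of 4 now {4, 7}
Step 2: union(0, 9) -> merged; set of 0 now {0, 9}
Step 3: union(11, 4) -> merged; set of 11 now {4, 7, 11}
Step 4: union(0, 10) -> merged; set of 0 now {0, 9, 10}
Step 5: union(3, 8) -> merged; set of 3 now {3, 8}
Step 6: union(11, 5) -> merged; set of 11 now {4, 5, 7, 11}
Step 7: union(5, 1) -> merged; set of 5 now {1, 4, 5, 7, 11}
Step 8: union(0, 6) -> merged; set of 0 now {0, 6, 9, 10}
Step 9: find(2) -> no change; set of 2 is {2}
Component of 1: {1, 4, 5, 7, 11}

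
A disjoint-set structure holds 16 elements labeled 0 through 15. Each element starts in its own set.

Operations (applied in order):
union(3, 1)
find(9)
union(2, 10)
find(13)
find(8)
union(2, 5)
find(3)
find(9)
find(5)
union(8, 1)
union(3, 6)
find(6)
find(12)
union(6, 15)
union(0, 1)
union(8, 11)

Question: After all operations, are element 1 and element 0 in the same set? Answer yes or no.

Answer: yes

Derivation:
Step 1: union(3, 1) -> merged; set of 3 now {1, 3}
Step 2: find(9) -> no change; set of 9 is {9}
Step 3: union(2, 10) -> merged; set of 2 now {2, 10}
Step 4: find(13) -> no change; set of 13 is {13}
Step 5: find(8) -> no change; set of 8 is {8}
Step 6: union(2, 5) -> merged; set of 2 now {2, 5, 10}
Step 7: find(3) -> no change; set of 3 is {1, 3}
Step 8: find(9) -> no change; set of 9 is {9}
Step 9: find(5) -> no change; set of 5 is {2, 5, 10}
Step 10: union(8, 1) -> merged; set of 8 now {1, 3, 8}
Step 11: union(3, 6) -> merged; set of 3 now {1, 3, 6, 8}
Step 12: find(6) -> no change; set of 6 is {1, 3, 6, 8}
Step 13: find(12) -> no change; set of 12 is {12}
Step 14: union(6, 15) -> merged; set of 6 now {1, 3, 6, 8, 15}
Step 15: union(0, 1) -> merged; set of 0 now {0, 1, 3, 6, 8, 15}
Step 16: union(8, 11) -> merged; set of 8 now {0, 1, 3, 6, 8, 11, 15}
Set of 1: {0, 1, 3, 6, 8, 11, 15}; 0 is a member.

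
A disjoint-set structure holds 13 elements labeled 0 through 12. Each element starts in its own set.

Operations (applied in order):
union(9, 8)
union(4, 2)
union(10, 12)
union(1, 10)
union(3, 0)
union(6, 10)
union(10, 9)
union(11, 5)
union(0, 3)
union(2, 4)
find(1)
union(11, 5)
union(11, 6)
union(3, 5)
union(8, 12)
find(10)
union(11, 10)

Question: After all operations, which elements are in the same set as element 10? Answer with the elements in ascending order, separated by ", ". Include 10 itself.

Answer: 0, 1, 3, 5, 6, 8, 9, 10, 11, 12

Derivation:
Step 1: union(9, 8) -> merged; set of 9 now {8, 9}
Step 2: union(4, 2) -> merged; set of 4 now {2, 4}
Step 3: union(10, 12) -> merged; set of 10 now {10, 12}
Step 4: union(1, 10) -> merged; set of 1 now {1, 10, 12}
Step 5: union(3, 0) -> merged; set of 3 now {0, 3}
Step 6: union(6, 10) -> merged; set of 6 now {1, 6, 10, 12}
Step 7: union(10, 9) -> merged; set of 10 now {1, 6, 8, 9, 10, 12}
Step 8: union(11, 5) -> merged; set of 11 now {5, 11}
Step 9: union(0, 3) -> already same set; set of 0 now {0, 3}
Step 10: union(2, 4) -> already same set; set of 2 now {2, 4}
Step 11: find(1) -> no change; set of 1 is {1, 6, 8, 9, 10, 12}
Step 12: union(11, 5) -> already same set; set of 11 now {5, 11}
Step 13: union(11, 6) -> merged; set of 11 now {1, 5, 6, 8, 9, 10, 11, 12}
Step 14: union(3, 5) -> merged; set of 3 now {0, 1, 3, 5, 6, 8, 9, 10, 11, 12}
Step 15: union(8, 12) -> already same set; set of 8 now {0, 1, 3, 5, 6, 8, 9, 10, 11, 12}
Step 16: find(10) -> no change; set of 10 is {0, 1, 3, 5, 6, 8, 9, 10, 11, 12}
Step 17: union(11, 10) -> already same set; set of 11 now {0, 1, 3, 5, 6, 8, 9, 10, 11, 12}
Component of 10: {0, 1, 3, 5, 6, 8, 9, 10, 11, 12}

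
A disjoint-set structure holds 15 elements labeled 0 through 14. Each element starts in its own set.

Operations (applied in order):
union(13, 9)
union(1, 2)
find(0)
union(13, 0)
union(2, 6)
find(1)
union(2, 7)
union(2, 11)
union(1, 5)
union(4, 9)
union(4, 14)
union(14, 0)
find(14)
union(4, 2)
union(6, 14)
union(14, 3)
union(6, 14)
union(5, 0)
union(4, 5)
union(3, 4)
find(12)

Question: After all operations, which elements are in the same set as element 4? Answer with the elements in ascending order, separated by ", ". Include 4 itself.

Step 1: union(13, 9) -> merged; set of 13 now {9, 13}
Step 2: union(1, 2) -> merged; set of 1 now {1, 2}
Step 3: find(0) -> no change; set of 0 is {0}
Step 4: union(13, 0) -> merged; set of 13 now {0, 9, 13}
Step 5: union(2, 6) -> merged; set of 2 now {1, 2, 6}
Step 6: find(1) -> no change; set of 1 is {1, 2, 6}
Step 7: union(2, 7) -> merged; set of 2 now {1, 2, 6, 7}
Step 8: union(2, 11) -> merged; set of 2 now {1, 2, 6, 7, 11}
Step 9: union(1, 5) -> merged; set of 1 now {1, 2, 5, 6, 7, 11}
Step 10: union(4, 9) -> merged; set of 4 now {0, 4, 9, 13}
Step 11: union(4, 14) -> merged; set of 4 now {0, 4, 9, 13, 14}
Step 12: union(14, 0) -> already same set; set of 14 now {0, 4, 9, 13, 14}
Step 13: find(14) -> no change; set of 14 is {0, 4, 9, 13, 14}
Step 14: union(4, 2) -> merged; set of 4 now {0, 1, 2, 4, 5, 6, 7, 9, 11, 13, 14}
Step 15: union(6, 14) -> already same set; set of 6 now {0, 1, 2, 4, 5, 6, 7, 9, 11, 13, 14}
Step 16: union(14, 3) -> merged; set of 14 now {0, 1, 2, 3, 4, 5, 6, 7, 9, 11, 13, 14}
Step 17: union(6, 14) -> already same set; set of 6 now {0, 1, 2, 3, 4, 5, 6, 7, 9, 11, 13, 14}
Step 18: union(5, 0) -> already same set; set of 5 now {0, 1, 2, 3, 4, 5, 6, 7, 9, 11, 13, 14}
Step 19: union(4, 5) -> already same set; set of 4 now {0, 1, 2, 3, 4, 5, 6, 7, 9, 11, 13, 14}
Step 20: union(3, 4) -> already same set; set of 3 now {0, 1, 2, 3, 4, 5, 6, 7, 9, 11, 13, 14}
Step 21: find(12) -> no change; set of 12 is {12}
Component of 4: {0, 1, 2, 3, 4, 5, 6, 7, 9, 11, 13, 14}

Answer: 0, 1, 2, 3, 4, 5, 6, 7, 9, 11, 13, 14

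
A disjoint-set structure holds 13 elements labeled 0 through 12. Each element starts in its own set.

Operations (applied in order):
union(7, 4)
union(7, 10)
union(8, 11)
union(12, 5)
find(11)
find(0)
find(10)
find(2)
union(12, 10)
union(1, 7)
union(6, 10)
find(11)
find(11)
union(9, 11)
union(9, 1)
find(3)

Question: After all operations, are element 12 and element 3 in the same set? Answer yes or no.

Step 1: union(7, 4) -> merged; set of 7 now {4, 7}
Step 2: union(7, 10) -> merged; set of 7 now {4, 7, 10}
Step 3: union(8, 11) -> merged; set of 8 now {8, 11}
Step 4: union(12, 5) -> merged; set of 12 now {5, 12}
Step 5: find(11) -> no change; set of 11 is {8, 11}
Step 6: find(0) -> no change; set of 0 is {0}
Step 7: find(10) -> no change; set of 10 is {4, 7, 10}
Step 8: find(2) -> no change; set of 2 is {2}
Step 9: union(12, 10) -> merged; set of 12 now {4, 5, 7, 10, 12}
Step 10: union(1, 7) -> merged; set of 1 now {1, 4, 5, 7, 10, 12}
Step 11: union(6, 10) -> merged; set of 6 now {1, 4, 5, 6, 7, 10, 12}
Step 12: find(11) -> no change; set of 11 is {8, 11}
Step 13: find(11) -> no change; set of 11 is {8, 11}
Step 14: union(9, 11) -> merged; set of 9 now {8, 9, 11}
Step 15: union(9, 1) -> merged; set of 9 now {1, 4, 5, 6, 7, 8, 9, 10, 11, 12}
Step 16: find(3) -> no change; set of 3 is {3}
Set of 12: {1, 4, 5, 6, 7, 8, 9, 10, 11, 12}; 3 is not a member.

Answer: no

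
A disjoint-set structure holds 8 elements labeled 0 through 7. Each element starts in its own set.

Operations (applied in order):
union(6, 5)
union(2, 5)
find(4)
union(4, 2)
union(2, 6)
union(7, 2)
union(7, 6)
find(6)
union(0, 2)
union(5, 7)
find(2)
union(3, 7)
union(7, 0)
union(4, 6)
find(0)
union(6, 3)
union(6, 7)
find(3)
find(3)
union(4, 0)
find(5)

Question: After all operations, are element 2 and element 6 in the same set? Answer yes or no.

Answer: yes

Derivation:
Step 1: union(6, 5) -> merged; set of 6 now {5, 6}
Step 2: union(2, 5) -> merged; set of 2 now {2, 5, 6}
Step 3: find(4) -> no change; set of 4 is {4}
Step 4: union(4, 2) -> merged; set of 4 now {2, 4, 5, 6}
Step 5: union(2, 6) -> already same set; set of 2 now {2, 4, 5, 6}
Step 6: union(7, 2) -> merged; set of 7 now {2, 4, 5, 6, 7}
Step 7: union(7, 6) -> already same set; set of 7 now {2, 4, 5, 6, 7}
Step 8: find(6) -> no change; set of 6 is {2, 4, 5, 6, 7}
Step 9: union(0, 2) -> merged; set of 0 now {0, 2, 4, 5, 6, 7}
Step 10: union(5, 7) -> already same set; set of 5 now {0, 2, 4, 5, 6, 7}
Step 11: find(2) -> no change; set of 2 is {0, 2, 4, 5, 6, 7}
Step 12: union(3, 7) -> merged; set of 3 now {0, 2, 3, 4, 5, 6, 7}
Step 13: union(7, 0) -> already same set; set of 7 now {0, 2, 3, 4, 5, 6, 7}
Step 14: union(4, 6) -> already same set; set of 4 now {0, 2, 3, 4, 5, 6, 7}
Step 15: find(0) -> no change; set of 0 is {0, 2, 3, 4, 5, 6, 7}
Step 16: union(6, 3) -> already same set; set of 6 now {0, 2, 3, 4, 5, 6, 7}
Step 17: union(6, 7) -> already same set; set of 6 now {0, 2, 3, 4, 5, 6, 7}
Step 18: find(3) -> no change; set of 3 is {0, 2, 3, 4, 5, 6, 7}
Step 19: find(3) -> no change; set of 3 is {0, 2, 3, 4, 5, 6, 7}
Step 20: union(4, 0) -> already same set; set of 4 now {0, 2, 3, 4, 5, 6, 7}
Step 21: find(5) -> no change; set of 5 is {0, 2, 3, 4, 5, 6, 7}
Set of 2: {0, 2, 3, 4, 5, 6, 7}; 6 is a member.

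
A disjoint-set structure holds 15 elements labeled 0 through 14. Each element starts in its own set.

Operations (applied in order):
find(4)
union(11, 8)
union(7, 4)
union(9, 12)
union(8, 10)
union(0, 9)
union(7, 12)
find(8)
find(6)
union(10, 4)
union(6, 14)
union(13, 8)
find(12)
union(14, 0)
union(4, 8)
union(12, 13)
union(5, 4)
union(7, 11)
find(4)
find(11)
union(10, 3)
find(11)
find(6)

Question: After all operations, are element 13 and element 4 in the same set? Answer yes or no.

Step 1: find(4) -> no change; set of 4 is {4}
Step 2: union(11, 8) -> merged; set of 11 now {8, 11}
Step 3: union(7, 4) -> merged; set of 7 now {4, 7}
Step 4: union(9, 12) -> merged; set of 9 now {9, 12}
Step 5: union(8, 10) -> merged; set of 8 now {8, 10, 11}
Step 6: union(0, 9) -> merged; set of 0 now {0, 9, 12}
Step 7: union(7, 12) -> merged; set of 7 now {0, 4, 7, 9, 12}
Step 8: find(8) -> no change; set of 8 is {8, 10, 11}
Step 9: find(6) -> no change; set of 6 is {6}
Step 10: union(10, 4) -> merged; set of 10 now {0, 4, 7, 8, 9, 10, 11, 12}
Step 11: union(6, 14) -> merged; set of 6 now {6, 14}
Step 12: union(13, 8) -> merged; set of 13 now {0, 4, 7, 8, 9, 10, 11, 12, 13}
Step 13: find(12) -> no change; set of 12 is {0, 4, 7, 8, 9, 10, 11, 12, 13}
Step 14: union(14, 0) -> merged; set of 14 now {0, 4, 6, 7, 8, 9, 10, 11, 12, 13, 14}
Step 15: union(4, 8) -> already same set; set of 4 now {0, 4, 6, 7, 8, 9, 10, 11, 12, 13, 14}
Step 16: union(12, 13) -> already same set; set of 12 now {0, 4, 6, 7, 8, 9, 10, 11, 12, 13, 14}
Step 17: union(5, 4) -> merged; set of 5 now {0, 4, 5, 6, 7, 8, 9, 10, 11, 12, 13, 14}
Step 18: union(7, 11) -> already same set; set of 7 now {0, 4, 5, 6, 7, 8, 9, 10, 11, 12, 13, 14}
Step 19: find(4) -> no change; set of 4 is {0, 4, 5, 6, 7, 8, 9, 10, 11, 12, 13, 14}
Step 20: find(11) -> no change; set of 11 is {0, 4, 5, 6, 7, 8, 9, 10, 11, 12, 13, 14}
Step 21: union(10, 3) -> merged; set of 10 now {0, 3, 4, 5, 6, 7, 8, 9, 10, 11, 12, 13, 14}
Step 22: find(11) -> no change; set of 11 is {0, 3, 4, 5, 6, 7, 8, 9, 10, 11, 12, 13, 14}
Step 23: find(6) -> no change; set of 6 is {0, 3, 4, 5, 6, 7, 8, 9, 10, 11, 12, 13, 14}
Set of 13: {0, 3, 4, 5, 6, 7, 8, 9, 10, 11, 12, 13, 14}; 4 is a member.

Answer: yes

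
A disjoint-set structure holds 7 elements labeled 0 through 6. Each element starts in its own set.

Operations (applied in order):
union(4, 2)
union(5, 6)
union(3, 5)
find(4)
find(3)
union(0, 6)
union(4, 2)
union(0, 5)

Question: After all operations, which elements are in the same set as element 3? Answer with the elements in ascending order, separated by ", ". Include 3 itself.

Answer: 0, 3, 5, 6

Derivation:
Step 1: union(4, 2) -> merged; set of 4 now {2, 4}
Step 2: union(5, 6) -> merged; set of 5 now {5, 6}
Step 3: union(3, 5) -> merged; set of 3 now {3, 5, 6}
Step 4: find(4) -> no change; set of 4 is {2, 4}
Step 5: find(3) -> no change; set of 3 is {3, 5, 6}
Step 6: union(0, 6) -> merged; set of 0 now {0, 3, 5, 6}
Step 7: union(4, 2) -> already same set; set of 4 now {2, 4}
Step 8: union(0, 5) -> already same set; set of 0 now {0, 3, 5, 6}
Component of 3: {0, 3, 5, 6}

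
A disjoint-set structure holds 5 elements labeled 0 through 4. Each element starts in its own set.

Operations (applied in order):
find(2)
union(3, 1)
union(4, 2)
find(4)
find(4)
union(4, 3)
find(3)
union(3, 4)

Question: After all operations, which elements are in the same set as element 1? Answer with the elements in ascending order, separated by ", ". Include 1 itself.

Step 1: find(2) -> no change; set of 2 is {2}
Step 2: union(3, 1) -> merged; set of 3 now {1, 3}
Step 3: union(4, 2) -> merged; set of 4 now {2, 4}
Step 4: find(4) -> no change; set of 4 is {2, 4}
Step 5: find(4) -> no change; set of 4 is {2, 4}
Step 6: union(4, 3) -> merged; set of 4 now {1, 2, 3, 4}
Step 7: find(3) -> no change; set of 3 is {1, 2, 3, 4}
Step 8: union(3, 4) -> already same set; set of 3 now {1, 2, 3, 4}
Component of 1: {1, 2, 3, 4}

Answer: 1, 2, 3, 4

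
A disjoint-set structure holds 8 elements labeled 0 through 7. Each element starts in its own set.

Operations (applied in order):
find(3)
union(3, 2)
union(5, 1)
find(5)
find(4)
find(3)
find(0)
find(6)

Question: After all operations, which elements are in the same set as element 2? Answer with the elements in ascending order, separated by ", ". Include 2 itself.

Step 1: find(3) -> no change; set of 3 is {3}
Step 2: union(3, 2) -> merged; set of 3 now {2, 3}
Step 3: union(5, 1) -> merged; set of 5 now {1, 5}
Step 4: find(5) -> no change; set of 5 is {1, 5}
Step 5: find(4) -> no change; set of 4 is {4}
Step 6: find(3) -> no change; set of 3 is {2, 3}
Step 7: find(0) -> no change; set of 0 is {0}
Step 8: find(6) -> no change; set of 6 is {6}
Component of 2: {2, 3}

Answer: 2, 3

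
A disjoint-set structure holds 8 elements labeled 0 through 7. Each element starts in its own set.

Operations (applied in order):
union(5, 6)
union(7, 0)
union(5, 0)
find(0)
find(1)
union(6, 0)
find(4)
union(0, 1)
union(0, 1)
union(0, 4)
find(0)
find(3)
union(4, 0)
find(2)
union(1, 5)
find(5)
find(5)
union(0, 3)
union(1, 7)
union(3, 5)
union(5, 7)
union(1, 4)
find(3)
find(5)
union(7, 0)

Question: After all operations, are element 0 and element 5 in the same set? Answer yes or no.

Answer: yes

Derivation:
Step 1: union(5, 6) -> merged; set of 5 now {5, 6}
Step 2: union(7, 0) -> merged; set of 7 now {0, 7}
Step 3: union(5, 0) -> merged; set of 5 now {0, 5, 6, 7}
Step 4: find(0) -> no change; set of 0 is {0, 5, 6, 7}
Step 5: find(1) -> no change; set of 1 is {1}
Step 6: union(6, 0) -> already same set; set of 6 now {0, 5, 6, 7}
Step 7: find(4) -> no change; set of 4 is {4}
Step 8: union(0, 1) -> merged; set of 0 now {0, 1, 5, 6, 7}
Step 9: union(0, 1) -> already same set; set of 0 now {0, 1, 5, 6, 7}
Step 10: union(0, 4) -> merged; set of 0 now {0, 1, 4, 5, 6, 7}
Step 11: find(0) -> no change; set of 0 is {0, 1, 4, 5, 6, 7}
Step 12: find(3) -> no change; set of 3 is {3}
Step 13: union(4, 0) -> already same set; set of 4 now {0, 1, 4, 5, 6, 7}
Step 14: find(2) -> no change; set of 2 is {2}
Step 15: union(1, 5) -> already same set; set of 1 now {0, 1, 4, 5, 6, 7}
Step 16: find(5) -> no change; set of 5 is {0, 1, 4, 5, 6, 7}
Step 17: find(5) -> no change; set of 5 is {0, 1, 4, 5, 6, 7}
Step 18: union(0, 3) -> merged; set of 0 now {0, 1, 3, 4, 5, 6, 7}
Step 19: union(1, 7) -> already same set; set of 1 now {0, 1, 3, 4, 5, 6, 7}
Step 20: union(3, 5) -> already same set; set of 3 now {0, 1, 3, 4, 5, 6, 7}
Step 21: union(5, 7) -> already same set; set of 5 now {0, 1, 3, 4, 5, 6, 7}
Step 22: union(1, 4) -> already same set; set of 1 now {0, 1, 3, 4, 5, 6, 7}
Step 23: find(3) -> no change; set of 3 is {0, 1, 3, 4, 5, 6, 7}
Step 24: find(5) -> no change; set of 5 is {0, 1, 3, 4, 5, 6, 7}
Step 25: union(7, 0) -> already same set; set of 7 now {0, 1, 3, 4, 5, 6, 7}
Set of 0: {0, 1, 3, 4, 5, 6, 7}; 5 is a member.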